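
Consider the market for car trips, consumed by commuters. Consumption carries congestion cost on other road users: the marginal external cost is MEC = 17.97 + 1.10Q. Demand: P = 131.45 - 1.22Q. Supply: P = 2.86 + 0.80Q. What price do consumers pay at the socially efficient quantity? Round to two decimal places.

P = 88.19

Social marginal benefit = demand − MEC = 113.48 - 2.32Q.
Set SMB = MC: 113.48 - 2.32Q = 2.86 + 0.80Q → Q* = 35.4551.
Consumer price on the demand curve at Q*: 131.45 − 1.22×35.4551 = 88.1948.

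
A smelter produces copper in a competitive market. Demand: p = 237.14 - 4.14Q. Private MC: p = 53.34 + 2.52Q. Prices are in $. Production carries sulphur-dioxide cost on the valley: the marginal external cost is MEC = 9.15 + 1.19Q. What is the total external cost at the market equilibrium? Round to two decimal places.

Market equilibrium (private): 53.34 + 2.52Q = 237.14 - 4.14Q → Q_m = 27.5976.
Total external cost = ∫₀^{Q_m} (9.15 + 1.19Q) dQ = 9.15×27.5976 + ½×1.19×27.5976² = 705.6864.

$705.69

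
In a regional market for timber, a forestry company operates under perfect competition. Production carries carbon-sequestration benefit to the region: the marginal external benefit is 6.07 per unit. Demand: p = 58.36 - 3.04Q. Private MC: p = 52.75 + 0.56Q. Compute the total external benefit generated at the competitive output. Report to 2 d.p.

Market equilibrium (private): 52.75 + 0.56Q = 58.36 - 3.04Q → Q_m = 1.5583.
Total external benefit = MEB × Q_m = 6.07 × 1.5583 = 9.4589.

9.46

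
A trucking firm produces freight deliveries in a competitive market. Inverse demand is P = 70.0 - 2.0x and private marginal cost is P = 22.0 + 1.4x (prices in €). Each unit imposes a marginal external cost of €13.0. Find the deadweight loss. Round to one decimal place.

Market equilibrium (private): 22.0 + 1.4x = 70.0 - 2.0x → x_m = 14.1176.
Social marginal cost = private MC + MEC = 35.0 + 1.4x.
Set SMC = demand: 35.0 + 1.4x = 70.0 - 2.0x → x* = 10.2941.
The welfare-loss triangle has base |x_m − x*| and height MEC(x_m) (the vertical gap between SMC and demand is zero at x* and MEC at x_m).
DWL = ½ × 3.8235 × 13.0000 = 24.8528.

DWL = €24.9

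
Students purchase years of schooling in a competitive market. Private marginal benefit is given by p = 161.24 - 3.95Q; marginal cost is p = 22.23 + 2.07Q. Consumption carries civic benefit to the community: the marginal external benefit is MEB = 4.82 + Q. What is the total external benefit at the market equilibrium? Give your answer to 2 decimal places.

377.91

Market equilibrium (private): 22.23 + 2.07Q = 161.24 - 3.95Q → Q_m = 23.0914.
Total external benefit = ∫₀^{Q_m} (4.82 + 1.00Q) dQ = 4.82×23.0914 + ½×1.00×23.0914² = 377.9069.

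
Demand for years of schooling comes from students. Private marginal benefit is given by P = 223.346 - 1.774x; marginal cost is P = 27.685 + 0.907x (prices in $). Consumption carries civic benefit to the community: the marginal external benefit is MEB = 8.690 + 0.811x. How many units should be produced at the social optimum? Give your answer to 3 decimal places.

x* = 109.279

Social marginal benefit = demand + MEB = 232.036 - 0.963x.
Set SMB = MC: 232.036 - 0.963x = 27.685 + 0.907x → x* = 109.2786.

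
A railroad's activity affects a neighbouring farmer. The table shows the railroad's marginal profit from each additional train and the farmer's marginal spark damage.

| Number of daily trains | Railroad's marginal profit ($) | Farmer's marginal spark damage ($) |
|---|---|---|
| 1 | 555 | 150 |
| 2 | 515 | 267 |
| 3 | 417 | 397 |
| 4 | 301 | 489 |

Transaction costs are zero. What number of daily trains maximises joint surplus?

3

Bargaining reaches the level where marginal profit last exceeds marginal spark damage.
That holds through level 3 (417 ≥ 397) but not at 4 (301 < 489).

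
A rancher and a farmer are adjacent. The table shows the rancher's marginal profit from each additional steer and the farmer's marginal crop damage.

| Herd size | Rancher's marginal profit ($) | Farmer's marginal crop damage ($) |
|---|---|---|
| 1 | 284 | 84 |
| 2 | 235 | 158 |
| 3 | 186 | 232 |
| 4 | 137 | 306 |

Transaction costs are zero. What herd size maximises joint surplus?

Bargaining reaches the level where marginal profit last exceeds marginal crop damage.
That holds through level 2 (235 ≥ 158) but not at 3 (186 < 232).

2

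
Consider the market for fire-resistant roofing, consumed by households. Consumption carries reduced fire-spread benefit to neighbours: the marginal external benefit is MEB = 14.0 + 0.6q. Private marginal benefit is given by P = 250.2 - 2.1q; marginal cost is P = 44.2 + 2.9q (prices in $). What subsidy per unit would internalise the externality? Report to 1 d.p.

subsidy = $44.0 per unit

Social marginal benefit = demand + MEB = 264.2 - 1.5q.
Set SMB = MC: 264.2 - 1.5q = 44.2 + 2.9q → q* = 50.0000.
The Pigouvian subsidy equals MEB at q*: 14.0 + 0.6×50.0000 = 44.0000.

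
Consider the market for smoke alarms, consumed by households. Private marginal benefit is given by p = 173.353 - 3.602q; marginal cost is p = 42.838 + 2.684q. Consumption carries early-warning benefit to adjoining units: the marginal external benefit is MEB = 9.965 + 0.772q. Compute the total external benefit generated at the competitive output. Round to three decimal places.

Market equilibrium (private): 42.838 + 2.684q = 173.353 - 3.602q → q_m = 20.7628.
Total external benefit = ∫₀^{q_m} (9.965 + 0.772q) dq = 9.965×20.7628 + ½×0.772×20.7628² = 373.3035.

373.304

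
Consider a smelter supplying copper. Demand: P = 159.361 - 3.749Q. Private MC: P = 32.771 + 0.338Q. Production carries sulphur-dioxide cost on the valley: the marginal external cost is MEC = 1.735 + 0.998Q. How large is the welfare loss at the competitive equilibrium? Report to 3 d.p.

DWL = 104.800

Market equilibrium (private): 32.771 + 0.338Q = 159.361 - 3.749Q → Q_m = 30.9738.
Social marginal cost = private MC + MEC = 34.506 + 1.336Q.
Set SMC = demand: 34.506 + 1.336Q = 159.361 - 3.749Q → Q* = 24.5536.
Between Q* and Q_m the wedge SMC − demand runs linearly from 0 to MEC(Q_m), so the loss is a triangle.
DWL = ½ × 6.4202 × 32.6469 = 104.7998.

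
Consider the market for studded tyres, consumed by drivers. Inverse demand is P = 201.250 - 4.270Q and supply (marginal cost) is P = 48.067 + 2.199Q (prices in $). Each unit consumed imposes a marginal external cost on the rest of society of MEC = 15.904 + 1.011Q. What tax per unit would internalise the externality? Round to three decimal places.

tax = $34.459 per unit

Social marginal benefit = demand − MEC = 185.346 - 5.281Q.
Set SMB = MC: 185.346 - 5.281Q = 48.067 + 2.199Q → Q* = 18.3528.
The Pigouvian tax equals MEC at Q*: 15.904 + 1.011×18.3528 = 34.4587.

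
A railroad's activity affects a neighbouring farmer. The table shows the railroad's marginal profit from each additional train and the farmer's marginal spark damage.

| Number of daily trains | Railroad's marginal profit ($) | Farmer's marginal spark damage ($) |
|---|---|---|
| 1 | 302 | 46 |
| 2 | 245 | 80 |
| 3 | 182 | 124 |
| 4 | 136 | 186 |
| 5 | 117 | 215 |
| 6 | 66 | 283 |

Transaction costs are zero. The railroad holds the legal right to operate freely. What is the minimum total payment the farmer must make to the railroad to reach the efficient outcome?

Left alone the railroad would choose level 6 (marginal profit stays positive).
Efficient level: k* = 3 (marginal profit ≥ marginal spark damage through 3).
The farmer must at least cover the railroad's forgone profit from cutting 6→3: 136 + 117 + 66 = 319.

$319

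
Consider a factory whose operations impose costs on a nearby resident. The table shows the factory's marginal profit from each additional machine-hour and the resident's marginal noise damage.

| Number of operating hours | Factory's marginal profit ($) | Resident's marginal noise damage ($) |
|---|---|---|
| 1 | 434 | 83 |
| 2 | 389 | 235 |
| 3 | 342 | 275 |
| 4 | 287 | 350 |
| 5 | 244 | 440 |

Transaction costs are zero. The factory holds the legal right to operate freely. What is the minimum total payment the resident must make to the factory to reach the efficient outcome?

$531

Left alone the factory would choose level 5 (marginal profit stays positive).
Efficient level: k* = 3 (marginal profit ≥ marginal noise damage through 3).
The resident must at least cover the factory's forgone profit from cutting 5→3: 287 + 244 = 531.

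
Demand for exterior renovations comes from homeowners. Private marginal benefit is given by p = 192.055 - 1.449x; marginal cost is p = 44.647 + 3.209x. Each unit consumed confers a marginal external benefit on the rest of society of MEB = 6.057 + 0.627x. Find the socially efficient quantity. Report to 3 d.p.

Social marginal benefit = demand + MEB = 198.112 - 0.822x.
Set SMB = MC: 198.112 - 0.822x = 44.647 + 3.209x → x* = 38.0712.

x* = 38.071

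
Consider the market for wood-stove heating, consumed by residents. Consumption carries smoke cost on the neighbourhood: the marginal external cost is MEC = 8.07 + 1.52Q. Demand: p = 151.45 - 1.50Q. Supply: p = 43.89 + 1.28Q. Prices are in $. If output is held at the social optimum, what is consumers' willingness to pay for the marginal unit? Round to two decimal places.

Social marginal benefit = demand − MEC = 143.38 - 3.02Q.
Set SMB = MC: 143.38 - 3.02Q = 43.89 + 1.28Q → Q* = 23.1372.
Consumer price on the demand curve at Q*: 151.45 − 1.50×23.1372 = 116.7442.

P = $116.74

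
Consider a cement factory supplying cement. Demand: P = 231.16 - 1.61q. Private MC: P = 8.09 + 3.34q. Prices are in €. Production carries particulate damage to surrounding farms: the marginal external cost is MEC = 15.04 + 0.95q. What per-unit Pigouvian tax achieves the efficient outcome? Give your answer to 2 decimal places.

Social marginal cost = private MC + MEC = 23.13 + 4.29q.
Set SMC = demand: 23.13 + 4.29q = 231.16 - 1.61q → q* = 35.2593.
The Pigouvian tax equals MEC at q*: 15.04 + 0.95×35.2593 = 48.5363.

tax = €48.54 per unit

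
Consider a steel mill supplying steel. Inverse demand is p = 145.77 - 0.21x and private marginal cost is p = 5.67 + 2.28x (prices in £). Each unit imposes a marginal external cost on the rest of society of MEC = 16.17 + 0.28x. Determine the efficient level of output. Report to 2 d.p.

x* = 44.74

Social marginal cost = private MC + MEC = 21.84 + 2.56x.
Set SMC = demand: 21.84 + 2.56x = 145.77 - 0.21x → x* = 44.7401.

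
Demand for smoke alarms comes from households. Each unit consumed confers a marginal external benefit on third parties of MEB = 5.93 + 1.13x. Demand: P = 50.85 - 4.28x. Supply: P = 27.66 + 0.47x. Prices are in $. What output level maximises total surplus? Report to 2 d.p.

Social marginal benefit = demand + MEB = 56.78 - 3.15x.
Set SMB = MC: 56.78 - 3.15x = 27.66 + 0.47x → x* = 8.0442.

x* = 8.04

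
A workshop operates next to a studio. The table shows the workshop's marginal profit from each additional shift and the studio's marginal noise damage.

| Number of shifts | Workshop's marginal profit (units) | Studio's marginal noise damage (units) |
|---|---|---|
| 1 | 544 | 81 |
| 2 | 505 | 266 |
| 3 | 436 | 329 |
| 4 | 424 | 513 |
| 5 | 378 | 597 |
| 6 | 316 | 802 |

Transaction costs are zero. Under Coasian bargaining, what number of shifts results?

Bargaining reaches the level where marginal profit last exceeds marginal noise damage.
That holds through level 3 (436 ≥ 329) but not at 4 (424 < 513).

3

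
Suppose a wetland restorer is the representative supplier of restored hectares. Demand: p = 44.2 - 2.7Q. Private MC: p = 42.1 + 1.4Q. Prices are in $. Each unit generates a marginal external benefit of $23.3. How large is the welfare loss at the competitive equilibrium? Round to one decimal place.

DWL = $66.2

Market equilibrium (private): 42.1 + 1.4Q = 44.2 - 2.7Q → Q_m = 0.5122.
Social marginal cost = private MC − MEB = 18.8 + 1.4Q.
Set SMC = demand: 18.8 + 1.4Q = 44.2 - 2.7Q → Q* = 6.1951.
Between Q* and Q_m the wedge demand − SMC runs linearly from 0 to MEB(Q_m), so the loss is a triangle.
DWL = ½ × 5.6829 × 23.3000 = 66.2058.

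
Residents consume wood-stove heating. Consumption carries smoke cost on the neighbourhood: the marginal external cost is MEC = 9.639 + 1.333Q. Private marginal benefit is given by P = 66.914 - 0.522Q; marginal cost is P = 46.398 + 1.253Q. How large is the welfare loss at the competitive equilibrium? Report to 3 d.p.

Market equilibrium (private): 46.398 + 1.253Q = 66.914 - 0.522Q → Q_m = 11.5583.
Social marginal benefit = demand − MEC = 57.275 - 1.855Q.
Set SMB = MC: 57.275 - 1.855Q = 46.398 + 1.253Q → Q* = 3.4997.
Between Q* and Q_m the wedge MC − SMB runs linearly from 0 to MEC(Q_m), so the loss is a triangle.
DWL = ½ × 8.0586 × 25.0462 = 100.9187.

DWL = 100.919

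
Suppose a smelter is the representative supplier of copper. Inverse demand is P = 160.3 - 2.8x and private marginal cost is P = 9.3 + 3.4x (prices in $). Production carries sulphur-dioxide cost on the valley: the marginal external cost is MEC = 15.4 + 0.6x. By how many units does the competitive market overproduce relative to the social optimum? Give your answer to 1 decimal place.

4.4 units

Market equilibrium (private): 9.3 + 3.4x = 160.3 - 2.8x → x_m = 24.3548.
Social marginal cost = private MC + MEC = 24.7 + 4.0x.
Set SMC = demand: 24.7 + 4.0x = 160.3 - 2.8x → x* = 19.9412.
Gap = |24.3548 − 19.9412| = 4.4136.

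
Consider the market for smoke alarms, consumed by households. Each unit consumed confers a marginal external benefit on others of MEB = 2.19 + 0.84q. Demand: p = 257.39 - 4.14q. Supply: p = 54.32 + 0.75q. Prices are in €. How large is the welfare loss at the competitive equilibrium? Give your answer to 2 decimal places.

Market equilibrium (private): 54.32 + 0.75q = 257.39 - 4.14q → q_m = 41.5276.
Social marginal benefit = demand + MEB = 259.58 - 3.30q.
Set SMB = MC: 259.58 - 3.30q = 54.32 + 0.75q → q* = 50.6815.
The loss is the area between SMB and MC from q* to q_m; with linear curves that's a triangle of height MEB(q_m).
DWL = ½ × 9.1539 × 37.0732 = 169.6822.

DWL = €169.68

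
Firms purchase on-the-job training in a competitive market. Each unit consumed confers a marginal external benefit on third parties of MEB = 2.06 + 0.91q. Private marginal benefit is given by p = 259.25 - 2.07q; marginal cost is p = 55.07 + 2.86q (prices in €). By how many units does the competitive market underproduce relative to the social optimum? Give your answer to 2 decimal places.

Market equilibrium (private): 55.07 + 2.86q = 259.25 - 2.07q → q_m = 41.4158.
Social marginal benefit = demand + MEB = 261.31 - 1.16q.
Set SMB = MC: 261.31 - 1.16q = 55.07 + 2.86q → q* = 51.3035.
Gap = |41.4158 − 51.3035| = 9.8877.

9.89 units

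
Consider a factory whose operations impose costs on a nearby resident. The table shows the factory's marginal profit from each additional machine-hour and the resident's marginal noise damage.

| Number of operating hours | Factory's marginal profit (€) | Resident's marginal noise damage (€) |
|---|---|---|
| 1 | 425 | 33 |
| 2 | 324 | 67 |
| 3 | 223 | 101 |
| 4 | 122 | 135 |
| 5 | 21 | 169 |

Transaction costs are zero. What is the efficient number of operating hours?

Bargaining reaches the level where marginal profit last exceeds marginal noise damage.
That holds through level 3 (223 ≥ 101) but not at 4 (122 < 135).

3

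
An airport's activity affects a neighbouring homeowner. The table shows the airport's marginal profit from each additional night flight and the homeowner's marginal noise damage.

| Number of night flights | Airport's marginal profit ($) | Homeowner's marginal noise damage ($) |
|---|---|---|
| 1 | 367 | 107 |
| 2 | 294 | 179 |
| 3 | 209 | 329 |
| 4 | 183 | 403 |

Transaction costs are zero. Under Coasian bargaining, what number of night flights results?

Bargaining reaches the level where marginal profit last exceeds marginal noise damage.
That holds through level 2 (294 ≥ 179) but not at 3 (209 < 329).

2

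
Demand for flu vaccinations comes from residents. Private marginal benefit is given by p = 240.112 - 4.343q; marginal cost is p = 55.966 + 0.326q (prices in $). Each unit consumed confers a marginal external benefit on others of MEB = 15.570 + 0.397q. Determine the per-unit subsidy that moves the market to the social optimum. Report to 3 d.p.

subsidy = $34.130 per unit

Social marginal benefit = demand + MEB = 255.682 - 3.946q.
Set SMB = MC: 255.682 - 3.946q = 55.966 + 0.326q → q* = 46.7500.
The Pigouvian subsidy equals MEB at q*: 15.570 + 0.397×46.7500 = 34.1298.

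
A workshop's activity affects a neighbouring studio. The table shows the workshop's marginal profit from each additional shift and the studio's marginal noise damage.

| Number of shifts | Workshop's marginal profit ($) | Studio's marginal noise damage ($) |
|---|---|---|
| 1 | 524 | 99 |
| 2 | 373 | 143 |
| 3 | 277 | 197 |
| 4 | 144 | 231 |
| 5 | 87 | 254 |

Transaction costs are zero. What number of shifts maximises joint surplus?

Bargaining reaches the level where marginal profit last exceeds marginal noise damage.
That holds through level 3 (277 ≥ 197) but not at 4 (144 < 231).

3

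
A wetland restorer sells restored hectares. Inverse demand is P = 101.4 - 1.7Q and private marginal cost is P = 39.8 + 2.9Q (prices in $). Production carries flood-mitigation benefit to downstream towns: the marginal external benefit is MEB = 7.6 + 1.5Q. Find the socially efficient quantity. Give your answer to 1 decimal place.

Q* = 22.3

Social marginal cost = private MC − MEB = 32.2 + 1.4Q.
Set SMC = demand: 32.2 + 1.4Q = 101.4 - 1.7Q → Q* = 22.3226.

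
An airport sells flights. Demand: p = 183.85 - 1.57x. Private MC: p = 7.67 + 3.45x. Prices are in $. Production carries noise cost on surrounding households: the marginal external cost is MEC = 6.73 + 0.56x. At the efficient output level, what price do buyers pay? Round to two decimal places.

Social marginal cost = private MC + MEC = 14.40 + 4.01x.
Set SMC = demand: 14.40 + 4.01x = 183.85 - 1.57x → x* = 30.3674.
Consumer price on the demand curve at x*: 183.85 − 1.57×30.3674 = 136.1732.

P = $136.17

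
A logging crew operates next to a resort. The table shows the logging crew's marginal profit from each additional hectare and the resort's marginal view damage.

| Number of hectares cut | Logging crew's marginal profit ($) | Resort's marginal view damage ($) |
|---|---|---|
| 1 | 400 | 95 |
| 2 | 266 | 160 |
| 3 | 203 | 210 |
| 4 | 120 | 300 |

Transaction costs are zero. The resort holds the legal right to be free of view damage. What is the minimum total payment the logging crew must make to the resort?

Efficient level: marginal profit ≥ marginal view damage through level 2, so k* = 2.
With the resort holding the right, the logging crew must at least compensate total damage at k*: 95 + 160 = 255.

$255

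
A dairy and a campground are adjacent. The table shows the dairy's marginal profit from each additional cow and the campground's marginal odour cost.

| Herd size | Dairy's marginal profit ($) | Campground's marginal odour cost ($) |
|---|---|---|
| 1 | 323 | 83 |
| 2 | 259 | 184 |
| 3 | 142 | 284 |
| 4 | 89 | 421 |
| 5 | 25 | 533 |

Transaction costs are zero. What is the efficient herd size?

2

Bargaining reaches the level where marginal profit last exceeds marginal odour cost.
That holds through level 2 (259 ≥ 184) but not at 3 (142 < 284).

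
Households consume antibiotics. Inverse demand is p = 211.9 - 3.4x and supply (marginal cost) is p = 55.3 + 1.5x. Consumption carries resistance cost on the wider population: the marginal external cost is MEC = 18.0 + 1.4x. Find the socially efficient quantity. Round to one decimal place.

x* = 22.0

Social marginal benefit = demand − MEC = 193.9 - 4.8x.
Set SMB = MC: 193.9 - 4.8x = 55.3 + 1.5x → x* = 22.0000.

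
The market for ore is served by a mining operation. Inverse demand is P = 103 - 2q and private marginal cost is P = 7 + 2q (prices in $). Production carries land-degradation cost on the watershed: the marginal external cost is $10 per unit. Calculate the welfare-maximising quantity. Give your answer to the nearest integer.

Social marginal cost = private MC + MEC = 17 + 2q.
Set SMC = demand: 17 + 2q = 103 - 2q → q* = 21.5000.

q* = 22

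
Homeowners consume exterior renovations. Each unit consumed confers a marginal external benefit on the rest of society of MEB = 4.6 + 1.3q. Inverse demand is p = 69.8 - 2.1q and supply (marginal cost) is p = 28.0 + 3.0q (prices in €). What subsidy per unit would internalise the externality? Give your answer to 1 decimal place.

Social marginal benefit = demand + MEB = 74.4 - 0.8q.
Set SMB = MC: 74.4 - 0.8q = 28.0 + 3.0q → q* = 12.2105.
The Pigouvian subsidy equals MEB at q*: 4.6 + 1.3×12.2105 = 20.4737.

subsidy = €20.5 per unit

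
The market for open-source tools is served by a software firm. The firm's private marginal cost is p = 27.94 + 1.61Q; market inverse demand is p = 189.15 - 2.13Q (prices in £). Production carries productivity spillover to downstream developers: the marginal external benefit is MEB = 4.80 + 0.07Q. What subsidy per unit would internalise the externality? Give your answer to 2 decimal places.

Social marginal cost = private MC − MEB = 23.14 + 1.54Q.
Set SMC = demand: 23.14 + 1.54Q = 189.15 - 2.13Q → Q* = 45.2343.
The Pigouvian subsidy equals MEB at Q*: 4.80 + 0.07×45.2343 = 7.9664.

subsidy = £7.97 per unit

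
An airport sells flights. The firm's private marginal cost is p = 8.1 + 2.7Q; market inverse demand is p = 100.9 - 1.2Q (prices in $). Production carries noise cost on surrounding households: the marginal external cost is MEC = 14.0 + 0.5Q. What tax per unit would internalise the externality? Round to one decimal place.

tax = $23.0 per unit

Social marginal cost = private MC + MEC = 22.1 + 3.2Q.
Set SMC = demand: 22.1 + 3.2Q = 100.9 - 1.2Q → Q* = 17.9091.
The Pigouvian tax equals MEC at Q*: 14.0 + 0.5×17.9091 = 22.9546.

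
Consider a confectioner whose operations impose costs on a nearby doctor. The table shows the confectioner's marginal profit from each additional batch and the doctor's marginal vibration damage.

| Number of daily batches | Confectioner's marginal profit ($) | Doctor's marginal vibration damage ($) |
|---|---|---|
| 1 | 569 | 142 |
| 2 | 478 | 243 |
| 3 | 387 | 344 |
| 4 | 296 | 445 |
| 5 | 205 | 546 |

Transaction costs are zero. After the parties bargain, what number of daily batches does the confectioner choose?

Bargaining reaches the level where marginal profit last exceeds marginal vibration damage.
That holds through level 3 (387 ≥ 344) but not at 4 (296 < 445).

3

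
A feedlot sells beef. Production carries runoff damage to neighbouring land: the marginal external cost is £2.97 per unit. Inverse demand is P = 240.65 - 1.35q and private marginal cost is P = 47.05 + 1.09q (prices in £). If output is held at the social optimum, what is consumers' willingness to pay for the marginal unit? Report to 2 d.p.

P = £135.18

Social marginal cost = private MC + MEC = 50.02 + 1.09q.
Set SMC = demand: 50.02 + 1.09q = 240.65 - 1.35q → q* = 78.1270.
Consumer price on the demand curve at q*: 240.65 − 1.35×78.1270 = 135.1786.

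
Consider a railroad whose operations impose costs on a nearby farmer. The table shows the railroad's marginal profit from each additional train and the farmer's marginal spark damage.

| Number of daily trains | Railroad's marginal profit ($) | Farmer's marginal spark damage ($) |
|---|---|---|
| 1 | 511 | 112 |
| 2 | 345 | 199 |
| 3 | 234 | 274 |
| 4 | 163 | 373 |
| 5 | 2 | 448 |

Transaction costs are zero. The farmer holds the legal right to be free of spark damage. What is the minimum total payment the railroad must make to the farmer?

$311

Efficient level: marginal profit ≥ marginal spark damage through level 2, so k* = 2.
With the farmer holding the right, the railroad must at least compensate total damage at k*: 112 + 199 = 311.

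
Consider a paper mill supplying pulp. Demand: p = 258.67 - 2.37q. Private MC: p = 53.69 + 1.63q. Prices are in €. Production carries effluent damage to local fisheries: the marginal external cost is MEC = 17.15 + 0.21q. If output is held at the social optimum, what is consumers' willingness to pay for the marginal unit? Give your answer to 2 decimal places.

Social marginal cost = private MC + MEC = 70.84 + 1.84q.
Set SMC = demand: 70.84 + 1.84q = 258.67 - 2.37q → q* = 44.6152.
Consumer price on the demand curve at q*: 258.67 − 2.37×44.6152 = 152.9320.

P = €152.93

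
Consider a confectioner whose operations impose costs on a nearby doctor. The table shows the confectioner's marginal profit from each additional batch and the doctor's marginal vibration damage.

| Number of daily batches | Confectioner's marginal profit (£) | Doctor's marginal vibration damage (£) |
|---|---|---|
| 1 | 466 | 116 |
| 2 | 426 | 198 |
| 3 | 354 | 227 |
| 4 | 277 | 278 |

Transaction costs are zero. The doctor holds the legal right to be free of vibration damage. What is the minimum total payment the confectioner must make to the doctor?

Efficient level: marginal profit ≥ marginal vibration damage through level 3, so k* = 3.
With the doctor holding the right, the confectioner must at least compensate total damage at k*: 116 + 198 + 227 = 541.

£541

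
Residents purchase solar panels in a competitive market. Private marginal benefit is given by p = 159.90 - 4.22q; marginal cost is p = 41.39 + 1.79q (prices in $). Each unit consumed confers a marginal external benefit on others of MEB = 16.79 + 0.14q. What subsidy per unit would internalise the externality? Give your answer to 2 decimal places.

subsidy = $20.02 per unit

Social marginal benefit = demand + MEB = 176.69 - 4.08q.
Set SMB = MC: 176.69 - 4.08q = 41.39 + 1.79q → q* = 23.0494.
The Pigouvian subsidy equals MEB at q*: 16.79 + 0.14×23.0494 = 20.0169.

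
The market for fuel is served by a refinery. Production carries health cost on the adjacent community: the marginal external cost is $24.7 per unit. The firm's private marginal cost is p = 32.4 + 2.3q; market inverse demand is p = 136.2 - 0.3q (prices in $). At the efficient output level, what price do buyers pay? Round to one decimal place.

P = $127.1

Social marginal cost = private MC + MEC = 57.1 + 2.3q.
Set SMC = demand: 57.1 + 2.3q = 136.2 - 0.3q → q* = 30.4231.
Consumer price on the demand curve at q*: 136.2 − 0.3×30.4231 = 127.0731.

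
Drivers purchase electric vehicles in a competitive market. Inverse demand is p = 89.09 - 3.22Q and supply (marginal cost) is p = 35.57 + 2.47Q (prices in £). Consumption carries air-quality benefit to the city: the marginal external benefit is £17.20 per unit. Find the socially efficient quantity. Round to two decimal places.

Q* = 12.43

Social marginal benefit = demand + MEB = 106.29 - 3.22Q.
Set SMB = MC: 106.29 - 3.22Q = 35.57 + 2.47Q → Q* = 12.4288.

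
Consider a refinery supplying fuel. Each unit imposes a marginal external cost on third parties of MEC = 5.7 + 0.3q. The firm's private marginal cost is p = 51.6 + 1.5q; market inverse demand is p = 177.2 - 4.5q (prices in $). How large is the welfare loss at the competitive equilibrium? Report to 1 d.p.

Market equilibrium (private): 51.6 + 1.5q = 177.2 - 4.5q → q_m = 20.9333.
Social marginal cost = private MC + MEC = 57.3 + 1.8q.
Set SMC = demand: 57.3 + 1.8q = 177.2 - 4.5q → q* = 19.0317.
Height of the DWL triangle at q_m is SMC(q_m) − demand(q_m) = MEC(q_m) = 11.9800.
DWL = ½ × 1.9016 × 11.9800 = 11.3906.

DWL = $11.4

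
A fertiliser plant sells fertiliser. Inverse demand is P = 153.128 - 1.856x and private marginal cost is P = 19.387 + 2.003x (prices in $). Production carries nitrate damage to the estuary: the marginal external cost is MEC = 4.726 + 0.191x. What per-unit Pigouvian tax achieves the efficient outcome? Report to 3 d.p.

Social marginal cost = private MC + MEC = 24.113 + 2.194x.
Set SMC = demand: 24.113 + 2.194x = 153.128 - 1.856x → x* = 31.8556.
The Pigouvian tax equals MEC at x*: 4.726 + 0.191×31.8556 = 10.8104.

tax = $10.810 per unit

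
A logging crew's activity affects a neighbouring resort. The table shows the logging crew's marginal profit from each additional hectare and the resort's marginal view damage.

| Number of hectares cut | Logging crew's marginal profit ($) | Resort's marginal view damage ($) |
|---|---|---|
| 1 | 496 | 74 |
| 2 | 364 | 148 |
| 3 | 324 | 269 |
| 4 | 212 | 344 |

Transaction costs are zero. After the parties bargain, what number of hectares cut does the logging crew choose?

Bargaining reaches the level where marginal profit last exceeds marginal view damage.
That holds through level 3 (324 ≥ 269) but not at 4 (212 < 344).

3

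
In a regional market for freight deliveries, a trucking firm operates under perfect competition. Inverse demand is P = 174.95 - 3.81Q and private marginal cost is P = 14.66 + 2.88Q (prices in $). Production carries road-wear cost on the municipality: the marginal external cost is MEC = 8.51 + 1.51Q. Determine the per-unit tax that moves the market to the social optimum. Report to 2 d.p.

tax = $36.46 per unit

Social marginal cost = private MC + MEC = 23.17 + 4.39Q.
Set SMC = demand: 23.17 + 4.39Q = 174.95 - 3.81Q → Q* = 18.5098.
The Pigouvian tax equals MEC at Q*: 8.51 + 1.51×18.5098 = 36.4598.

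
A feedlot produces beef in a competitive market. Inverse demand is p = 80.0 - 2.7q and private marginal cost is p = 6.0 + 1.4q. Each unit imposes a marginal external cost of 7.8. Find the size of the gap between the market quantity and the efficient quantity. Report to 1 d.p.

1.9 units

Market equilibrium (private): 6.0 + 1.4q = 80.0 - 2.7q → q_m = 18.0488.
Social marginal cost = private MC + MEC = 13.8 + 1.4q.
Set SMC = demand: 13.8 + 1.4q = 80.0 - 2.7q → q* = 16.1463.
Gap = |18.0488 − 16.1463| = 1.9025.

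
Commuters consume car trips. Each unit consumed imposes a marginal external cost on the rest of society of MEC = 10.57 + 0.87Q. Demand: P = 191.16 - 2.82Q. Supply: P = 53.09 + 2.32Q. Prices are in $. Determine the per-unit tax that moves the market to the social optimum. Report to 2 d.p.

tax = $29.03 per unit

Social marginal benefit = demand − MEC = 180.59 - 3.69Q.
Set SMB = MC: 180.59 - 3.69Q = 53.09 + 2.32Q → Q* = 21.2146.
The Pigouvian tax equals MEC at Q*: 10.57 + 0.87×21.2146 = 29.0267.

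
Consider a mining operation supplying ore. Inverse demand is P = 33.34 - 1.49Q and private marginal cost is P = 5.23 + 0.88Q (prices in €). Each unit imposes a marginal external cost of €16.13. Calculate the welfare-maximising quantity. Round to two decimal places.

Q* = 5.05

Social marginal cost = private MC + MEC = 21.36 + 0.88Q.
Set SMC = demand: 21.36 + 0.88Q = 33.34 - 1.49Q → Q* = 5.0549.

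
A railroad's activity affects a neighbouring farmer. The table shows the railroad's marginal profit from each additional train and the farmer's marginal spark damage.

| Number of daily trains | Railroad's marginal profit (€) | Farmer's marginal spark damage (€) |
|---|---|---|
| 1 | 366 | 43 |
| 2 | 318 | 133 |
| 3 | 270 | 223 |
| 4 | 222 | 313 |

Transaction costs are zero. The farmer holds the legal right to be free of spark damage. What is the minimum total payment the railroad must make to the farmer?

€399

Efficient level: marginal profit ≥ marginal spark damage through level 3, so k* = 3.
With the farmer holding the right, the railroad must at least compensate total damage at k*: 43 + 133 + 223 = 399.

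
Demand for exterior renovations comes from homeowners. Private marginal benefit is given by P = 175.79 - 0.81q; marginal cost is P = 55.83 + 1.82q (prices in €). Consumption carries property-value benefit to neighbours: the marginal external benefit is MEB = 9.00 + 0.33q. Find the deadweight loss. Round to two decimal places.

Market equilibrium (private): 55.83 + 1.82q = 175.79 - 0.81q → q_m = 45.6122.
Social marginal benefit = demand + MEB = 184.79 - 0.48q.
Set SMB = MC: 184.79 - 0.48q = 55.83 + 1.82q → q* = 56.0696.
The welfare-loss triangle has base |q_m − q*| and height MEB(q_m) (the vertical gap between SMB and MC is zero at q* and MEB at q_m).
DWL = ½ × 10.4574 × 24.0520 = 125.7607.

DWL = €125.76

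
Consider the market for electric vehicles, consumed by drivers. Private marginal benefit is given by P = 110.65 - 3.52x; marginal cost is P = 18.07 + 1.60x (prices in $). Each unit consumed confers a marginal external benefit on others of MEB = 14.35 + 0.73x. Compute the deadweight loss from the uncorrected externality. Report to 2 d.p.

Market equilibrium (private): 18.07 + 1.60x = 110.65 - 3.52x → x_m = 18.0820.
Social marginal benefit = demand + MEB = 125.00 - 2.79x.
Set SMB = MC: 125.00 - 2.79x = 18.07 + 1.60x → x* = 24.3576.
The loss is the area between SMB and MC from x* to x_m; with linear curves that's a triangle of height MEB(x_m).
DWL = ½ × 6.2756 × 27.5499 = 86.4461.

DWL = $86.45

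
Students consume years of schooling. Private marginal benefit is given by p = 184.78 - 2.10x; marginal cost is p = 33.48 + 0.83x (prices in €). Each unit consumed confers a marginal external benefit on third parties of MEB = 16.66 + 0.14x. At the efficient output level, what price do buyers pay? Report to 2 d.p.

Social marginal benefit = demand + MEB = 201.44 - 1.96x.
Set SMB = MC: 201.44 - 1.96x = 33.48 + 0.83x → x* = 60.2007.
Consumer price on the demand curve at x*: 184.78 − 2.10×60.2007 = 58.3585.

P = €58.36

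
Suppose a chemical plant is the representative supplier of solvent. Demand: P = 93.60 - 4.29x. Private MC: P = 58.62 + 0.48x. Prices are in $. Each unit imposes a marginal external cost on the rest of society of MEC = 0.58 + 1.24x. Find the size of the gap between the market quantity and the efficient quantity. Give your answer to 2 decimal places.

Market equilibrium (private): 58.62 + 0.48x = 93.60 - 4.29x → x_m = 7.3333.
Social marginal cost = private MC + MEC = 59.20 + 1.72x.
Set SMC = demand: 59.20 + 1.72x = 93.60 - 4.29x → x* = 5.7238.
Gap = |7.3333 − 5.7238| = 1.6095.

1.61 units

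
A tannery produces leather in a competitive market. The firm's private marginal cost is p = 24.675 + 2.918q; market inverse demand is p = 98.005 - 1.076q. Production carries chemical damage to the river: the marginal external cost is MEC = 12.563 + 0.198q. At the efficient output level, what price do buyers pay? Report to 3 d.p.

Social marginal cost = private MC + MEC = 37.238 + 3.116q.
Set SMC = demand: 37.238 + 3.116q = 98.005 - 1.076q → q* = 14.4959.
Consumer price on the demand curve at q*: 98.005 − 1.076×14.4959 = 82.4074.

P = 82.407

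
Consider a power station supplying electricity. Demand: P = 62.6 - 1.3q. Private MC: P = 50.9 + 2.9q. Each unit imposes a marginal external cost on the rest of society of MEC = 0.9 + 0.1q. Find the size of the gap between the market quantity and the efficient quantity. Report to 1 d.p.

0.3 units

Market equilibrium (private): 50.9 + 2.9q = 62.6 - 1.3q → q_m = 2.7857.
Social marginal cost = private MC + MEC = 51.8 + 3.0q.
Set SMC = demand: 51.8 + 3.0q = 62.6 - 1.3q → q* = 2.5116.
Gap = |2.7857 − 2.5116| = 0.2741.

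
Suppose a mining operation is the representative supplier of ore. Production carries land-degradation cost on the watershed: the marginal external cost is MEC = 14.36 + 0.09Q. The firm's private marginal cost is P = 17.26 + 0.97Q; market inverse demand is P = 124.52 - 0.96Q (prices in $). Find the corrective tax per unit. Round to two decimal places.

Social marginal cost = private MC + MEC = 31.62 + 1.06Q.
Set SMC = demand: 31.62 + 1.06Q = 124.52 - 0.96Q → Q* = 45.9901.
The Pigouvian tax equals MEC at Q*: 14.36 + 0.09×45.9901 = 18.4991.

tax = $18.50 per unit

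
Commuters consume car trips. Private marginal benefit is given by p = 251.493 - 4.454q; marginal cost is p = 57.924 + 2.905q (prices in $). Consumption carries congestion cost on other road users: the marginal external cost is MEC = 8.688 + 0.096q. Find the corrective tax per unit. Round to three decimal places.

tax = $11.069 per unit

Social marginal benefit = demand − MEC = 242.805 - 4.550q.
Set SMB = MC: 242.805 - 4.550q = 57.924 + 2.905q → q* = 24.7996.
The Pigouvian tax equals MEC at q*: 8.688 + 0.096×24.7996 = 11.0688.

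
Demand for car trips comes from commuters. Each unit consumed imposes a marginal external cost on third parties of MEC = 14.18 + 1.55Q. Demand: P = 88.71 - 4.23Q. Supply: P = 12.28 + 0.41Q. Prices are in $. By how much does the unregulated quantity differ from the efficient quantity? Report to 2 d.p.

6.42 units

Market equilibrium (private): 12.28 + 0.41Q = 88.71 - 4.23Q → Q_m = 16.4720.
Social marginal benefit = demand − MEC = 74.53 - 5.78Q.
Set SMB = MC: 74.53 - 5.78Q = 12.28 + 0.41Q → Q* = 10.0565.
Gap = |16.4720 − 10.0565| = 6.4155.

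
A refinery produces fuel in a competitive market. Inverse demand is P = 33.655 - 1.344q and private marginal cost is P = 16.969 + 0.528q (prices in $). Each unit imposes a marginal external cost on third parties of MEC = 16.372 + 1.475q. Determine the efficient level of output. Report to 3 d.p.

Social marginal cost = private MC + MEC = 33.341 + 2.003q.
Set SMC = demand: 33.341 + 2.003q = 33.655 - 1.344q → q* = 0.0938.

q* = 0.094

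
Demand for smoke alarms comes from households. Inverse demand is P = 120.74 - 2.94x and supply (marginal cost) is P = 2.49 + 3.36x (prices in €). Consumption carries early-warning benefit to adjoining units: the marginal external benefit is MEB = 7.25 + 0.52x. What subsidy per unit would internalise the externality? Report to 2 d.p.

Social marginal benefit = demand + MEB = 127.99 - 2.42x.
Set SMB = MC: 127.99 - 2.42x = 2.49 + 3.36x → x* = 21.7128.
The Pigouvian subsidy equals MEB at x*: 7.25 + 0.52×21.7128 = 18.5407.

subsidy = €18.54 per unit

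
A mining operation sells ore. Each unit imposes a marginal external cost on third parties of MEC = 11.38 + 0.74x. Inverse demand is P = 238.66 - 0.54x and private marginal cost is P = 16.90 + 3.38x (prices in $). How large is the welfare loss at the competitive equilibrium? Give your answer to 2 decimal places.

DWL = $304.16

Market equilibrium (private): 16.90 + 3.38x = 238.66 - 0.54x → x_m = 56.5714.
Social marginal cost = private MC + MEC = 28.28 + 4.12x.
Set SMC = demand: 28.28 + 4.12x = 238.66 - 0.54x → x* = 45.1459.
The welfare-loss triangle has base |x_m − x*| and height MEC(x_m) (the vertical gap between SMC and demand is zero at x* and MEC at x_m).
DWL = ½ × 11.4255 × 53.2429 = 304.1634.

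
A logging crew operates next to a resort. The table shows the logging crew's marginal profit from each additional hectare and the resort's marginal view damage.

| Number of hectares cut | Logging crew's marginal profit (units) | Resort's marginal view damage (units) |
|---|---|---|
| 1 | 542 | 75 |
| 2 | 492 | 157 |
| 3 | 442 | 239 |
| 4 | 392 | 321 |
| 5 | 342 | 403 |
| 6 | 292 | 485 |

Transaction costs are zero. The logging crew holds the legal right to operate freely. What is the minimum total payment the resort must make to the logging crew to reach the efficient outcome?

634

Left alone the logging crew would choose level 6 (marginal profit stays positive).
Efficient level: k* = 4 (marginal profit ≥ marginal view damage through 4).
The resort must at least cover the logging crew's forgone profit from cutting 6→4: 342 + 292 = 634.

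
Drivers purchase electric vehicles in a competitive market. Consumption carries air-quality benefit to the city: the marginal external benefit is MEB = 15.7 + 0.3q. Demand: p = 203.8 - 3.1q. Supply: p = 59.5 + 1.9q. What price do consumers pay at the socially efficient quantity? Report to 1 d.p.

P = 98.3

Social marginal benefit = demand + MEB = 219.5 - 2.8q.
Set SMB = MC: 219.5 - 2.8q = 59.5 + 1.9q → q* = 34.0426.
Consumer price on the demand curve at q*: 203.8 − 3.1×34.0426 = 98.2679.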